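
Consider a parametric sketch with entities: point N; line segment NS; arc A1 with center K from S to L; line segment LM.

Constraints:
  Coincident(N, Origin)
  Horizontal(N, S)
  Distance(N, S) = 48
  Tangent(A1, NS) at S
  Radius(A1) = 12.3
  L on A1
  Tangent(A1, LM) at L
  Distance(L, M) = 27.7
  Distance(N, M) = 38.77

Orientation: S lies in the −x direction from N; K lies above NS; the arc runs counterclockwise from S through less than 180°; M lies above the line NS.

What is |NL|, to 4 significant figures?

37.77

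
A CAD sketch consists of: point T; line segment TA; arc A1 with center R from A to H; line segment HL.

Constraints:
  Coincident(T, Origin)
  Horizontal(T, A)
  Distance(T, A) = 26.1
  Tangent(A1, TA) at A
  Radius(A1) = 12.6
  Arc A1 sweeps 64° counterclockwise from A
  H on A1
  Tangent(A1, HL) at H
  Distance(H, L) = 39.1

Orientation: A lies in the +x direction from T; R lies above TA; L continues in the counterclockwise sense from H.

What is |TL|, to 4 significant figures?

68.99

T is at the origin; TA is horizontal with |TA| = 26.1 and A on the +x side, so A = (26.10, 0.000). The tangent condition forces RA to be normal to TA, so R = A + (0, 12.6) = (26.10, 12.60). On A1, A sits at bearing -90° from R; a 64° counterclockwise sweep puts H at bearing -26°, so H = R + 12.6·(cos -26°, sin -26°) = (37.42, 7.077). Tangency of A1 to HL means the radius RH is perpendicular to HL, so HL runs along (−sin -26°, cos -26°); with |HL| = 39.1, L = (54.57, 42.22). Then |TL| = |L − T| = 68.99.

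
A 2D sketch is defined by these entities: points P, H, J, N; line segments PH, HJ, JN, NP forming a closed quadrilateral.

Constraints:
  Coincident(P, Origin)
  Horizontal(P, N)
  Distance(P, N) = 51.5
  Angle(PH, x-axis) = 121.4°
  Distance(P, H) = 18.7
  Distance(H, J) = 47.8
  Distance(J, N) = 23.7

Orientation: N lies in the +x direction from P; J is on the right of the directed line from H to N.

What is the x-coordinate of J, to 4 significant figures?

30.17

P is at the origin; P and N share the same y with |PN| = 51.5 and N in +x, so N = (51.5, 0). PH runs at 121.4° with |PH| = 18.7, so H = (-9.743, 15.96). J is determined by |HJ| = 47.8 and |JN| = 23.7 together: it lies at the intersection of circle(H, 47.8) and circle(N, 23.7). With |HN| = 63.29, the foot of the radical line on HN is 45.26 from H and the perpendicular offset is √(47.8² − 45.26²) = 15.38. Taking the right-of-HN solution: J = (30.17, -10.34).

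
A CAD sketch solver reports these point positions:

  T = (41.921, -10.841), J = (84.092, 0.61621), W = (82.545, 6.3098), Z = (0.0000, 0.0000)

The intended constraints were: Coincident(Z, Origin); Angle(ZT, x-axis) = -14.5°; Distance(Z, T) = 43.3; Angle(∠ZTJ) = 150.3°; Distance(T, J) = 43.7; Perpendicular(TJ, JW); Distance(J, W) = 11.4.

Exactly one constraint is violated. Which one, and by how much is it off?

Distance(J, W) = 11.4 — off by 5.50.

Z = (0.00, 0.00) ✓; ZT at -14.50° ✓; |ZT| = 43.30 ✓; ∠ZTJ = 150.3° ✓; |TJ| = 43.70 ✓; ∠(TJ, JW) = 90.00° ✓; |JW| = 5.900 ✗.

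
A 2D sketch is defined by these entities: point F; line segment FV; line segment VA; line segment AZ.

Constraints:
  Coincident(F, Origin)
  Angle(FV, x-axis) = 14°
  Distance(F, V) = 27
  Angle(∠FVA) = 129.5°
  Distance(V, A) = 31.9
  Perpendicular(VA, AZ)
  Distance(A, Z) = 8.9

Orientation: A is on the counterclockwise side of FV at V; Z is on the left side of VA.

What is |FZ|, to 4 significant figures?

50.50

F is at the origin; FV runs at 14.0° with length 27.0, so V = 27.0·(cos 14.0°, sin 14.0°) = (26.20, 6.532). ∠FVA = 129.5°, so VA runs at 14.0° + (180° − 129.5°) = 64.50° from the x-axis; with |VA| = 31.9, A = V + 31.9·(cos 64.50°, sin 64.50°) = (39.93, 35.32). VA is perpendicular to AZ; with |AZ| = 8.9 on the left of VA, Z = A + 8.9·(-0.9026, 0.4305) = (31.90, 39.16). Then |FZ| = |Z − F| = 50.50.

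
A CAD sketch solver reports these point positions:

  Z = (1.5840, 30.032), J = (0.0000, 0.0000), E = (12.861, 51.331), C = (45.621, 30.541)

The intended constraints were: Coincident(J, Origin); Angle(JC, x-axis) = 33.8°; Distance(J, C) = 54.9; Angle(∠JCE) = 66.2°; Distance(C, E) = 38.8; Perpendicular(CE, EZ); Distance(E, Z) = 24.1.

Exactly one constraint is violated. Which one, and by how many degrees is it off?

Perpendicular(CE, EZ) — off by 4.50°.

J = (0.00, 0.00) ✓; JC at 33.80° ✓; |JC| = 54.90 ✓; ∠JCE = 66.20° ✓; |CE| = 38.80 ✓; ∠(CE, EZ) = 94.50° ✗; |EZ| = 24.10 ✓.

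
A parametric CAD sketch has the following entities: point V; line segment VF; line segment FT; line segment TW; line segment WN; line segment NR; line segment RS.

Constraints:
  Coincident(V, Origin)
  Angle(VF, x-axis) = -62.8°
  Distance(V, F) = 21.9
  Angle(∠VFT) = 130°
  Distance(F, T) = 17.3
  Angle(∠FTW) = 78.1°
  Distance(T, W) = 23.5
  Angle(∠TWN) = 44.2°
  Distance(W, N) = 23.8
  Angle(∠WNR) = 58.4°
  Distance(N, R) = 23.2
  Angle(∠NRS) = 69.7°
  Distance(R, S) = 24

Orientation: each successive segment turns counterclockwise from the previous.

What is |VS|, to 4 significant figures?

30.16

V is at the origin; VF runs at -62.8° with length 21.9, so F = (10.01, -19.48). ∠VFT = 130.0° gives FT at -12.80° from the x-axis; with |FT| = 17.3, T = (26.88, -23.31). ∠FTW = 78.1° gives TW at 89.10° from the x-axis; with |TW| = 23.5, W = (27.25, 0.1861). ∠TWN = 44.2° gives WN at -135.1° from the x-axis; with |WN| = 23.8, N = (10.39, -16.61). ∠WNR = 58.4° gives NR at -13.50° from the x-axis; with |NR| = 23.2, R = (32.95, -22.03). ∠NRS = 69.7° gives RS at 96.80° from the x-axis; with |RS| = 24.0, S = (30.11, 1.802). Then |VS| = |S − V| = 30.16.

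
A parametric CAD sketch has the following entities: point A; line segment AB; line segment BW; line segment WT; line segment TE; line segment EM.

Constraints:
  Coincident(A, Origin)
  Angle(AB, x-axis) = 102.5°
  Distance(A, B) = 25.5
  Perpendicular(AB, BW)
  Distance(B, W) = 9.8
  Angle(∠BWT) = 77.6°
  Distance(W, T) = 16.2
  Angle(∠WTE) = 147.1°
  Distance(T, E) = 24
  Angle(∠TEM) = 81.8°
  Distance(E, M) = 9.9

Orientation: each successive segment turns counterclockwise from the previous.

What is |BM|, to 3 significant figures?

29.8

A is at the origin; AB runs at 102.5° with length 25.5, so B = (-5.52, 24.9). AB ⟂ BW, so BW runs at -168°; with |BW| = 9.8, W = (-15.1, 22.8). ∠BWT = 77.6° gives WT at -65.1° from the x-axis; with |WT| = 16.2, T = (-8.27, 8.08). ∠WTE = 147.1° gives TE at -32.2° from the x-axis; with |TE| = 24.0, E = (12.0, -4.71). ∠TEM = 81.8° gives EM at 66.0° from the x-axis; with |EM| = 9.9, M = (16.1, 4.34). Then |BM| = |M − B| = 29.8.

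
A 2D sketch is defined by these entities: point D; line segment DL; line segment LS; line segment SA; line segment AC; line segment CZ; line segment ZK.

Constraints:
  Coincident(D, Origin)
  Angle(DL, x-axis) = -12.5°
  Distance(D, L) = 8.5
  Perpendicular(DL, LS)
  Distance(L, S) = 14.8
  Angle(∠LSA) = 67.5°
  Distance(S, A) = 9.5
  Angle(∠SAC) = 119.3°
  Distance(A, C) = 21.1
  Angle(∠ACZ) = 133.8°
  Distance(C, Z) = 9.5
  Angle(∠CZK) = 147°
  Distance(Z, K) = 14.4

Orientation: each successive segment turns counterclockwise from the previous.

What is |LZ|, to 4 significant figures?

17.91

D is at the origin; DL runs at -12.5° with length 8.5, so L = (8.299, -1.840). The perpendicularity gives LS at right angles to DL, so LS runs at 77.50°; with |LS| = 14.8, S = (11.50, 12.61). ∠LSA = 67.5° gives SA at -170.0° from the x-axis; with |SA| = 9.5, A = (2.146, 10.96). ∠SAC = 119.3° gives AC at -109.3° from the x-axis; with |AC| = 21.1, C = (-4.828, -8.954). ∠ACZ = 133.8° gives CZ at -63.10° from the x-axis; with |CZ| = 9.5, Z = (-0.5296, -17.43). Then |LZ| = |Z − L| = 17.91.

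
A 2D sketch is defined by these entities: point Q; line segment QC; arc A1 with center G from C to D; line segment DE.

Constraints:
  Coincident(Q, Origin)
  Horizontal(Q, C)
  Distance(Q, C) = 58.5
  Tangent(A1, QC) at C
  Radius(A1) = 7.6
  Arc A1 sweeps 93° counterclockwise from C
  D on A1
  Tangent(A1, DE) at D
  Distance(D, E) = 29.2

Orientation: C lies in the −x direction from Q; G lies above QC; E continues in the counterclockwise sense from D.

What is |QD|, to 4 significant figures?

51.53

A1 meets QC tangentially, so GC is at right angles to QC, so G = C + (0, 7.6) = (-58.50, 7.600). On A1, C sits at bearing -90° from G; a 93° counterclockwise sweep puts D at bearing 3°, so D = G + 7.6·(cos 3°, sin 3°) = (-50.91, 7.998). Then |QD| = |D − Q| = 51.53.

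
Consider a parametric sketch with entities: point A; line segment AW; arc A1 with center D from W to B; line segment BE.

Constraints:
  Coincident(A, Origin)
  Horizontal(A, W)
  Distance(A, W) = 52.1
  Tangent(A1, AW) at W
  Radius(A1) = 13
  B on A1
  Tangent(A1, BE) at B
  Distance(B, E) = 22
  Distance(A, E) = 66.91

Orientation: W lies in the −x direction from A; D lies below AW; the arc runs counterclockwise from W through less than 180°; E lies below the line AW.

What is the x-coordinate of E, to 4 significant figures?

-54.79

Checks: |DB| = 13.00 ✓; ∠(DB, BE) = 90.00° ✓; |BE| = 22.00 ✓; |AE| = 66.91 ✓.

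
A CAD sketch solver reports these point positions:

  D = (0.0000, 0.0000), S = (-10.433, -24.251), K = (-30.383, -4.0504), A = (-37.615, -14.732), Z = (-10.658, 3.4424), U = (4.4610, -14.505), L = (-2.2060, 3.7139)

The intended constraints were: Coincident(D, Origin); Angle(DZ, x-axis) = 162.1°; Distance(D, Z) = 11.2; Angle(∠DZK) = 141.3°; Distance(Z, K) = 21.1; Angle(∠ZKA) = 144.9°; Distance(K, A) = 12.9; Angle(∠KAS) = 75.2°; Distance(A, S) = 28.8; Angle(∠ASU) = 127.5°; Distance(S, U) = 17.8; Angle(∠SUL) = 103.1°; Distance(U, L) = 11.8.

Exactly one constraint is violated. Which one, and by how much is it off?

Distance(U, L) = 11.8 — off by 7.60.

D = (0.00, 0.00) ✓; DZ at 162.1° ✓; |DZ| = 11.20 ✓; ∠DZK = 141.3° ✓; |ZK| = 21.10 ✓; ∠ZKA = 144.9° ✓; |KA| = 12.90 ✓; ∠KAS = 75.20° ✓; |AS| = 28.80 ✓; ∠ASU = 127.5° ✓; |SU| = 17.80 ✓; ∠SUL = 103.1° ✓; |UL| = 19.40 ✗.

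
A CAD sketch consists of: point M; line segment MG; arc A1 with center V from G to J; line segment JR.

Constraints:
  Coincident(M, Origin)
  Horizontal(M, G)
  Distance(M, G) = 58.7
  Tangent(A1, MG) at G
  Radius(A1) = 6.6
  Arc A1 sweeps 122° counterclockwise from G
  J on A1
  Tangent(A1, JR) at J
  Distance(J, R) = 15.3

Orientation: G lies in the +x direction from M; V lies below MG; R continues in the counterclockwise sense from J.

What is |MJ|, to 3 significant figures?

54.1

M is at the origin; MG is horizontal with |MG| = 58.7 and G on the +x side, so G = (58.7, 0.00). Since A1 is tangent to MG there, VG ⟂ MG, so V = G + (0, -6.6) = (58.7, -6.60). On A1, G sits at bearing 90° from V; a 122° counterclockwise sweep puts J at bearing 212°, so J = V + 6.6·(cos 212°, sin 212°) = (53.1, -10.1). Then |MJ| = |J − M| = 54.1.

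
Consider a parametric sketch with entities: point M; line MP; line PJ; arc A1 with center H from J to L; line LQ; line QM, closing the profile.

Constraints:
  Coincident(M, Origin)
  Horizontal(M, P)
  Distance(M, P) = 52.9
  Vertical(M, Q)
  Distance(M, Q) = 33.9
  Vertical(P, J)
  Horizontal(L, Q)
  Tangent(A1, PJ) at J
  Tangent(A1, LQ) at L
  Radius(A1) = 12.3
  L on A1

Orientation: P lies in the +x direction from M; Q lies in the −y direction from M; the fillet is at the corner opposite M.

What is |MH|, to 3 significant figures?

46.0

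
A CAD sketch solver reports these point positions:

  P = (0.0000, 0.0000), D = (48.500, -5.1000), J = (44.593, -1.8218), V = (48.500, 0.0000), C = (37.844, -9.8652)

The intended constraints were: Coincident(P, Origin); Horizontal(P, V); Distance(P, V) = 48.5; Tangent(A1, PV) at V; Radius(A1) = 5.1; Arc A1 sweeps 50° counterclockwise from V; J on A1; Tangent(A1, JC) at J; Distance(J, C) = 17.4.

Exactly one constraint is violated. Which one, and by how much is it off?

Distance(J, C) = 17.4 — off by 6.90.

P = (0.00, 0.00) ✓; P.y = 0.00, V.y = 0.00 ✓; |PV| = 48.50 ✓; ∠(DV, VP) = 90.00° ✓; |DV| = 5.100 ✓; bearing(D→J) − bearing(D→V) = 50.00° ✓; |DJ| = 5.100 ✓; ∠(DJ, JC) = 90.00° ✓; |JC| = 10.50 ✗.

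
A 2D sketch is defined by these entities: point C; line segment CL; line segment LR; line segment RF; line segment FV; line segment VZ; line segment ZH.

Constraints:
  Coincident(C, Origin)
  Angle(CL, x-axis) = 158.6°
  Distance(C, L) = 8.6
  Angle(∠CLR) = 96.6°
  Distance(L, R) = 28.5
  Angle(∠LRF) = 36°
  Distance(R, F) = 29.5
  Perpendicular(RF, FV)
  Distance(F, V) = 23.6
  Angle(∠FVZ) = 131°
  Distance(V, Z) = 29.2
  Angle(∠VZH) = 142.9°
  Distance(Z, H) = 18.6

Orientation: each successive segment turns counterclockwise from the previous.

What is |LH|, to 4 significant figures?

43.70

C is at the origin; CL runs at 158.6° with length 8.6, so L = (-8.007, 3.138). ∠CLR = 96.6° gives LR at -118.0° from the x-axis; with |LR| = 28.5, R = (-21.39, -22.03). ∠LRF = 36.0° gives RF at 26.00° from the x-axis; with |RF| = 29.5, F = (5.127, -9.094). RF ⟂ FV, so FV runs at 116.0°; with |FV| = 23.6, V = (-5.218, 12.12). ∠FVZ = 131.0° gives VZ at 165.0° from the x-axis; with |VZ| = 29.2, Z = (-33.42, 19.67). ∠VZH = 142.9° gives ZH at -157.9° from the x-axis; with |ZH| = 18.6, H = (-50.66, 12.68). Then |LH| = |H − L| = 43.70.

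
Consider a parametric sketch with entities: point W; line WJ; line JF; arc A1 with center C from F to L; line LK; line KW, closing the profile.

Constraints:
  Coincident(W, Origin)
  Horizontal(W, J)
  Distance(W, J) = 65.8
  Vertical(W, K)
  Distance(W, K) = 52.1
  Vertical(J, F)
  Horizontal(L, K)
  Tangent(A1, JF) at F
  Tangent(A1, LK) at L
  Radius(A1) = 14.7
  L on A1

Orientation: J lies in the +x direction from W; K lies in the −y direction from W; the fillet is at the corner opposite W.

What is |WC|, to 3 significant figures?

63.3

W is at the origin; WJ is horizontal with |WJ| = 65.8 and J on the +x side, so J = (65.8, 0.00). WK is vertical with |WK| = 52.1 and K on the −y side, so K = (0.00, -52.1). The virtual corner opposite W is at (65.8, -52.1). Tangency of A1 to JF means the radius CF is perpendicular to JF and A1 meets LK tangentially, so CL is at right angles to LK, with radius 14.7, so the center C sits 14.7 in from both sides at C = (51.1, -37.4). Then |WC| = |C − W| = 63.3.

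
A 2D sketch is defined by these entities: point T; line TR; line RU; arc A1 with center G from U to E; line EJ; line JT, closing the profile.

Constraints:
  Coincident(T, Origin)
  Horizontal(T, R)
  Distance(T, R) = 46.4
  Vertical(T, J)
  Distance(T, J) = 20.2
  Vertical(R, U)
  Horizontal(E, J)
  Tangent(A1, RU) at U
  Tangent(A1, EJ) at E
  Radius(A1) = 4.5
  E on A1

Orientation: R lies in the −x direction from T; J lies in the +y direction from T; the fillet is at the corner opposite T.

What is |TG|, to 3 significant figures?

44.7

T is at the origin; TR is horizontal with |TR| = 46.4 and R on the −x side, so R = (-46.4, 0.00). T and J share the same x with |TJ| = 20.2 and J on the +y side, so J = (0.00, 20.2). The virtual corner opposite T is at (-46.4, 20.2). Tangency of A1 to RU means the radius GU is perpendicular to RU and the tangent condition forces GE to be normal to EJ, with radius 4.5, so the center G sits 4.5 in from both sides at G = (-41.9, 15.7). Then |TG| = |G − T| = 44.7.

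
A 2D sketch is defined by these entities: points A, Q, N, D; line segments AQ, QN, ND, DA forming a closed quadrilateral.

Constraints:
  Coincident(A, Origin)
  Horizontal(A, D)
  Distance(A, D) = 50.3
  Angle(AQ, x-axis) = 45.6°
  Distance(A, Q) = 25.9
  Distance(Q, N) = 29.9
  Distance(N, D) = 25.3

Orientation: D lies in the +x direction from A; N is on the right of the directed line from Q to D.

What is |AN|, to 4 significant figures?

28.87

Checks: |QN| = 29.90 ✓; |ND| = 25.30 ✓.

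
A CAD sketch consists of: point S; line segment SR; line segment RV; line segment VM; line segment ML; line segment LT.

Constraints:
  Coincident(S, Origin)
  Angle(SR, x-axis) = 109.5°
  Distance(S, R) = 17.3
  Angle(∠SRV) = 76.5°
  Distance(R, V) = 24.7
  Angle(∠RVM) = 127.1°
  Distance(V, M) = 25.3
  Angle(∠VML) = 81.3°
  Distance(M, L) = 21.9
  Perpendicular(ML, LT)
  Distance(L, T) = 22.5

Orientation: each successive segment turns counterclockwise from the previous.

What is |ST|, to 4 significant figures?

8.468

S is at the origin; SR runs at 109.5° with length 17.3, so R = (-5.775, 16.31). ∠SRV = 76.5° gives RV at -147.0° from the x-axis; with |RV| = 24.7, V = (-26.49, 2.855). ∠RVM = 127.1° gives VM at -94.10° from the x-axis; with |VM| = 25.3, M = (-28.30, -22.38). ∠VML = 81.3° gives ML at 4.600° from the x-axis; with |ML| = 21.9, L = (-6.469, -20.62). ML is perpendicular to LT, so LT runs at 94.60°; with |LT| = 22.5, T = (-8.274, 1.804). Then |ST| = |T − S| = 8.468.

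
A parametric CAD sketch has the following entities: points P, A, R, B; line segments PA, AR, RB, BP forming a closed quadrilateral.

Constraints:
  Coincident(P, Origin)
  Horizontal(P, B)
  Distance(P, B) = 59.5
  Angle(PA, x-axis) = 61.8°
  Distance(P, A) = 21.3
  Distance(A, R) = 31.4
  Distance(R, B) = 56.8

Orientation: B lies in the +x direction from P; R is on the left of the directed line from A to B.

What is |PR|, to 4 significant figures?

52.69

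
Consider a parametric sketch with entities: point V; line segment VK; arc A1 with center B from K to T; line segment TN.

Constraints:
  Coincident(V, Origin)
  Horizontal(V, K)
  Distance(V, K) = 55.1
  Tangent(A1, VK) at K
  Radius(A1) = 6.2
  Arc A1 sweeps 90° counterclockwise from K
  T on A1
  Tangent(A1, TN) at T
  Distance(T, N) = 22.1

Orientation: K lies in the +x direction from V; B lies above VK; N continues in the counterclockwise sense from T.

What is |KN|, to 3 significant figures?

29.0

V is at the origin; VK is horizontal with |VK| = 55.1 and K on the +x side, so K = (55.1, 0.00). A1 meets VK tangentially, so BK is at right angles to VK, so B = K + (0, 6.2) = (55.1, 6.20). On A1, K sits at bearing -90° from B; a 90° counterclockwise sweep puts T at bearing 0°, so T = B + 6.2·(cos 0°, sin 0°) = (61.3, 6.20). The tangent condition forces BT to be normal to TN, so TN runs along (−sin 0°, cos 0°); with |TN| = 22.1, N = (61.3, 28.3). Then |KN| = |N − K| = 29.0.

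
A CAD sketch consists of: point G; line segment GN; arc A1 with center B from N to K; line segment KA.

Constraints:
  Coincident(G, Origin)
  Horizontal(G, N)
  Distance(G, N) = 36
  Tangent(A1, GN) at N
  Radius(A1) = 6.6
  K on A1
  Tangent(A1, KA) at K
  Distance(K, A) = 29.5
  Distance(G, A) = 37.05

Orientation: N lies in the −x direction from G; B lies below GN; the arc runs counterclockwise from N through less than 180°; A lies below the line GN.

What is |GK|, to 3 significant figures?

42.1

G is at the origin; GN is horizontal with |GN| = 36.0 and N on the −x side, so N = (-36.0, 0.00). Since A1 is tangent to GN there, BN ⟂ GN, so B = N + (0, -6.6) = (-36.0, -6.60). Since BK ⟂ KA (tangency), |BA| = √(6.6² + 29.5²) = 30.2 regardless of where K sits on A1. So A lies on both circle(G, 37.05) and circle(B, 30.2); the below-GN intersection is A = (-19.2, -31.7). K is the foot of the tangent from A: K = (-40.5, -11.4).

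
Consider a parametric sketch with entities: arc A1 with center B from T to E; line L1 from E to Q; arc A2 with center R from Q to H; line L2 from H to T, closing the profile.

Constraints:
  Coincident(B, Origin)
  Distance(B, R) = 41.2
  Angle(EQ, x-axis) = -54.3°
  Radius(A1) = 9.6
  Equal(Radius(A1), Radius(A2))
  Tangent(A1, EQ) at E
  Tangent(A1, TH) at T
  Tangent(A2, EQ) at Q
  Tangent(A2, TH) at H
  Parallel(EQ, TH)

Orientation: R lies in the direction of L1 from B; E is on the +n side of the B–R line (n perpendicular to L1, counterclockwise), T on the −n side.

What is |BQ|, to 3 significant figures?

42.3

The slot axis is L1's direction at -54.3°, so u = (cos -54.3°, sin -54.3°) = (0.584, -0.812) and n = (−sin -54.3°, cos -54.3°) = (0.812, 0.584). B is at the origin and R lies 41.2 along u from B, so R = 41.2·u = (24.0, -33.5). Tangency of A1 to both parallel lines with radius 9.6 puts E and T at B ± 9.6·n: E = (7.80, 5.60), T = (-7.80, -5.60). Equal radii place Q and H the same way about R: Q = R + 9.6·n = (31.8, -27.9), H = R − 9.6·n = (16.2, -39.1). Then |BQ| = |Q − B| = 42.3.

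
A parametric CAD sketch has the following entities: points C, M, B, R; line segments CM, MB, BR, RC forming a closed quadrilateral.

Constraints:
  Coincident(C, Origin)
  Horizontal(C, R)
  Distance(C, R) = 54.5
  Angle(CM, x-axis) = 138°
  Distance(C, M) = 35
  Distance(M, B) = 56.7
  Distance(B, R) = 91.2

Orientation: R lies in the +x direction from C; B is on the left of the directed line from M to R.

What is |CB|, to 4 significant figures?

73.52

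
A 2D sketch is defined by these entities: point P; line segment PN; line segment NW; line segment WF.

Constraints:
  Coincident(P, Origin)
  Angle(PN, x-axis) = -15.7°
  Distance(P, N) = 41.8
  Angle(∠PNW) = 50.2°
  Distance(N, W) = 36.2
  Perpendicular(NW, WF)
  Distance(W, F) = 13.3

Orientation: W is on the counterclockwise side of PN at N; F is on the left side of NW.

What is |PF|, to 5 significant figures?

21.051

P is at the origin; PN runs at -15.7° with length 41.8, so N = 41.8·(cos -15.7°, sin -15.7°) = (40.241, -11.311). ∠PNW = 50.2°, so NW runs at -15.7° + (180° − 50.2°) = 114.10° from the x-axis; with |NW| = 36.2, W = N + 36.2·(cos 114.10°, sin 114.10°) = (25.459, 21.733). The perpendicularity gives WF at right angles to NW; with |WF| = 13.3 on the left of NW, F = W + 13.3·(-0.91283, -0.40833) = (13.318, 16.303). Then |PF| = |F − P| = 21.051.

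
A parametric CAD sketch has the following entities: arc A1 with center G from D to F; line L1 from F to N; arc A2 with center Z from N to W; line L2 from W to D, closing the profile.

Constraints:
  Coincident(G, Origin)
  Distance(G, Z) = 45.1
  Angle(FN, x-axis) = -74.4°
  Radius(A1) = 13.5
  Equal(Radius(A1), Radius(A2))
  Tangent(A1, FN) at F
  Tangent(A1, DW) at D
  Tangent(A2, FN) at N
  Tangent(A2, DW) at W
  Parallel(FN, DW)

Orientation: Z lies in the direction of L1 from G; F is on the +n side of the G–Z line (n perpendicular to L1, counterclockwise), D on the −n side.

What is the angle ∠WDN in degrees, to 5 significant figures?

30.908°

The slot axis is L1's direction at -74.4°, so u = (cos -74.4°, sin -74.4°) = (0.26892, -0.96316) and n = (−sin -74.4°, cos -74.4°) = (0.96316, 0.26892). G is at the origin and Z lies 45.1 along u from G, so Z = 45.1·u = (12.128, -43.439). Tangency of A1 to both parallel lines with radius 13.5 puts F and D at G ± 13.5·n: F = (13.003, 3.6304), D = (-13.003, -3.6304). Equal radii place N and W the same way about Z: N = Z + 13.5·n = (25.131, -39.808), W = Z − 13.5·n = (-0.87441, -47.069). Then cos ∠WDN = DW·DN / (|DW||DN|), giving 30.908°.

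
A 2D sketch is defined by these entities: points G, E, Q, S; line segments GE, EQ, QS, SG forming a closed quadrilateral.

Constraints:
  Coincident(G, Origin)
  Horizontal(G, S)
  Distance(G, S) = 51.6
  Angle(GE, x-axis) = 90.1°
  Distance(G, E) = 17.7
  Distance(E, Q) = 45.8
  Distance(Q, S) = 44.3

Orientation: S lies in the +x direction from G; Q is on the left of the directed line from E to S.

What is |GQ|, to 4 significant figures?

57.28

G is at the origin; G and S share the same y with |GS| = 51.6 and S in +x, so S = (51.6, 0). GE runs at 90.1° with |GE| = 17.7, so E = (-0.03089, 17.70). Q is determined by |EQ| = 45.8 and |QS| = 44.3 together: it lies at the intersection of circle(E, 45.8) and circle(S, 44.3). With |ES| = 54.58, the foot of the radical line on ES is 28.53 from E and the perpendicular offset is √(45.8² − 28.53²) = 35.83. Taking the left-of-ES solution: Q = (38.57, 42.34).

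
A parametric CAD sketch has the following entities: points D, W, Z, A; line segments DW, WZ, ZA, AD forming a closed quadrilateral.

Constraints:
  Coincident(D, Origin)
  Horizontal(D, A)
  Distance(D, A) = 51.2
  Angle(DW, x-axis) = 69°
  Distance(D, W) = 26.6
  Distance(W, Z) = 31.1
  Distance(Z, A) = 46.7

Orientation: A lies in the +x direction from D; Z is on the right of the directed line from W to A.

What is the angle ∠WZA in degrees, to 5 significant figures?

74.111°

Checks: |WZ| = 31.10 ✓; |ZA| = 46.70 ✓.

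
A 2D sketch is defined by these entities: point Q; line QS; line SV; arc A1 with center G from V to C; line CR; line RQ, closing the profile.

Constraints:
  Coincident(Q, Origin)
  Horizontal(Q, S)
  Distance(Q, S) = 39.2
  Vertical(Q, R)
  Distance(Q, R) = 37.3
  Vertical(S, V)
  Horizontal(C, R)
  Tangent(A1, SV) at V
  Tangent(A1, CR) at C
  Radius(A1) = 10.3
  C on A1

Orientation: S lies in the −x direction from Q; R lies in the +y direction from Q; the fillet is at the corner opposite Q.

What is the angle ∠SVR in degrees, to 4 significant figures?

104.7°

Q is at the origin; Q and S share the same y with |QS| = 39.2 and S on the −x side, so S = (-39.20, 0.000). Q and R share the same x with |QR| = 37.3 and R on the +y side, so R = (0.000, 37.30). The virtual corner opposite Q is at (-39.20, 37.30). Since A1 is tangent to SV there, GV ⟂ SV and the tangent condition forces GC to be normal to CR, with radius 10.3, so the center G sits 10.3 in from both sides at G = (-28.90, 27.00). That places the tangent points at V = (-39.20, 27.00) on SV and C = (-28.90, 37.30) on CR. Then cos ∠SVR = VS·VR / (|VS||VR|), giving 104.7°.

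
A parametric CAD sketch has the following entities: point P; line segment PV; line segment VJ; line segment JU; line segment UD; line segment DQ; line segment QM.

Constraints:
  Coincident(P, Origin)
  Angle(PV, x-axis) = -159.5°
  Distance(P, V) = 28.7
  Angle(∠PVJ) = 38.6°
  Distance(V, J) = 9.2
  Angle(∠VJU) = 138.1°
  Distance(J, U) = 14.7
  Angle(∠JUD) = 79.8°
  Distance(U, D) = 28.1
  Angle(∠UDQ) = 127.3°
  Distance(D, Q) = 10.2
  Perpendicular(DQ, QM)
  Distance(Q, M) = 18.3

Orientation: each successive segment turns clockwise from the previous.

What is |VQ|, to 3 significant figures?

27.2

P is at the origin; PV runs at -159.5° with length 28.7, so V = (-26.9, -10.1). ∠PVJ = 38.6° gives VJ at 59.1° from the x-axis; with |VJ| = 9.2, J = (-22.2, -2.16). ∠VJU = 138.1° gives JU at 17.2° from the x-axis; with |JU| = 14.7, U = (-8.12, 2.19). ∠JUD = 79.8° gives UD at -83.0° from the x-axis; with |UD| = 28.1, D = (-4.69, -25.7). ∠UDQ = 127.3° gives DQ at -136° from the x-axis; with |DQ| = 10.2, Q = (-12.0, -32.8). Then |VQ| = |Q − V| = 27.2.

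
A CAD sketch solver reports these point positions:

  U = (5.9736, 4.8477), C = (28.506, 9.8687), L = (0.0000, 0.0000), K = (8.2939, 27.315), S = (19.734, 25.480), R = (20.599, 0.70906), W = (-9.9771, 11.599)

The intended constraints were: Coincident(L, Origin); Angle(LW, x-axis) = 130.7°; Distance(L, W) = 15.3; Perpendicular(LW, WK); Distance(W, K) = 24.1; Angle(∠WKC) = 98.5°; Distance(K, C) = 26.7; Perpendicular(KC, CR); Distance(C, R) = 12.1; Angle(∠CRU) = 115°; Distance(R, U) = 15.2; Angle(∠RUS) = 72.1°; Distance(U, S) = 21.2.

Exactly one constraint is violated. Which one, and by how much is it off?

Distance(U, S) = 21.2 — off by 3.60.

L = (0.00, 0.00) ✓; LW at 130.7° ✓; |LW| = 15.30 ✓; ∠(LW, WK) = 90.00° ✓; |WK| = 24.10 ✓; ∠WKC = 98.50° ✓; |KC| = 26.70 ✓; ∠(KC, CR) = 90.00° ✓; |CR| = 12.10 ✓; ∠CRU = 115.0° ✓; |RU| = 15.20 ✓; ∠RUS = 72.10° ✓; |US| = 24.80 ✗.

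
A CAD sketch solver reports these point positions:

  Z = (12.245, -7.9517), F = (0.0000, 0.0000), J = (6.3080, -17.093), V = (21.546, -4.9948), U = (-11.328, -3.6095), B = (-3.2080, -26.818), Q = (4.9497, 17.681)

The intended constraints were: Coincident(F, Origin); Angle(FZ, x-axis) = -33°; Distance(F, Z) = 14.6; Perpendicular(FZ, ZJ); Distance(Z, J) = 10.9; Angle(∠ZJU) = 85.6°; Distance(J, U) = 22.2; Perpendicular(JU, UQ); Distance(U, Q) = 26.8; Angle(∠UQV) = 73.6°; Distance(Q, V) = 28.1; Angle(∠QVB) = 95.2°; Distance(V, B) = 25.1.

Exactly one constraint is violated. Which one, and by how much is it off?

Distance(V, B) = 25.1 — off by 7.90.

F = (0.00, 0.00) ✓; FZ at -33.00° ✓; |FZ| = 14.60 ✓; ∠(FZ, ZJ) = 90.00° ✓; |ZJ| = 10.90 ✓; ∠ZJU = 85.60° ✓; |JU| = 22.20 ✓; ∠(JU, UQ) = 90.00° ✓; |UQ| = 26.80 ✓; ∠UQV = 73.60° ✓; |QV| = 28.10 ✓; ∠QVB = 95.20° ✓; |VB| = 33.00 ✗.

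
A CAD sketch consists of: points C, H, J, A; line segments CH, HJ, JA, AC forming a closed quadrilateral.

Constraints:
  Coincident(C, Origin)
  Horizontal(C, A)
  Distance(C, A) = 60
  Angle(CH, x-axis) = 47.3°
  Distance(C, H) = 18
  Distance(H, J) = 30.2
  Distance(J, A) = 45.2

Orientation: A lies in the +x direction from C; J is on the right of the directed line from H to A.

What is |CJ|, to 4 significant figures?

24.29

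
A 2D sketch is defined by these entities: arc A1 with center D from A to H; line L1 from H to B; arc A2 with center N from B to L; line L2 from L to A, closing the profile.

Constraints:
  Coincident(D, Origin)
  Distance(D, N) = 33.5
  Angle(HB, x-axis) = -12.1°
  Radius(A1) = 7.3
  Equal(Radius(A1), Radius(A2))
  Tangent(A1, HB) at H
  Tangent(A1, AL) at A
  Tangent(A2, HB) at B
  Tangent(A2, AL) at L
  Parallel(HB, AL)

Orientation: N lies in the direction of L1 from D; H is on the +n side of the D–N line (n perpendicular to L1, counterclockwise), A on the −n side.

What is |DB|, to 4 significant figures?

34.29

The slot axis is L1's direction at -12.1°, so u = (cos -12.1°, sin -12.1°) = (0.9778, -0.2096) and n = (−sin -12.1°, cos -12.1°) = (0.2096, 0.9778). D is at the origin and N lies 33.5 along u from D, so N = 33.5·u = (32.76, -7.022). Tangency of A1 to both parallel lines with radius 7.3 puts H and A at D ± 7.3·n: H = (1.530, 7.138), A = (-1.530, -7.138). Equal radii place B and L the same way about N: B = N + 7.3·n = (34.29, 0.1156), L = N − 7.3·n = (31.23, -14.16). Then |DB| = |B − D| = 34.29.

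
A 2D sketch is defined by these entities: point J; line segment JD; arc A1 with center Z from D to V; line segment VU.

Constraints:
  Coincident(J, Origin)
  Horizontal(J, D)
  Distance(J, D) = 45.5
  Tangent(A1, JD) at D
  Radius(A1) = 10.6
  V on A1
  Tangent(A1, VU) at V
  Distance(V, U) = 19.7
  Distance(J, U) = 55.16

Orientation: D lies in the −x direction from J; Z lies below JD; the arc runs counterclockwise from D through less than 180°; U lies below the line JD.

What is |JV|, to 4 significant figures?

56.88

J is at the origin; JD is horizontal with |JD| = 45.5 and D on the −x side, so D = (-45.50, 0.000). The tangent condition forces ZD to be normal to JD, so Z = D + (0, -10.6) = (-45.50, -10.60). Since ZV ⟂ VU (tangency), |ZU| = √(10.6² + 19.7²) = 22.37 regardless of where V sits on A1. So U lies on both circle(J, 55.16) and circle(Z, 22.37); the below-JD intersection is U = (-44.25, -32.94). V is the foot of the tangent from U: V = (-54.54, -16.14).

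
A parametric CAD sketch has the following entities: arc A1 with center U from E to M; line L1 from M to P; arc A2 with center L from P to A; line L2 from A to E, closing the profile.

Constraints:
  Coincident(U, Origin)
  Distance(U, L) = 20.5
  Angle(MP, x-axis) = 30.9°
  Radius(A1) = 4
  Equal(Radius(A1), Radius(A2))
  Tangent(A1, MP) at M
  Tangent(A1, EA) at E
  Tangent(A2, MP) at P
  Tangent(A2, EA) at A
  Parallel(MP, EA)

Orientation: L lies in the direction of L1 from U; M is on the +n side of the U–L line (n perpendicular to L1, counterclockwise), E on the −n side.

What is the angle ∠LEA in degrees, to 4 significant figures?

11.04°

Tangency of A1 to both parallel lines with radius 4.0 puts M and E at U ± 4.0·n: M = (-2.054, 3.432), E = (2.054, -3.432). Equal radii place P and A the same way about L: P = L + 4.0·n = (15.54, 13.96), A = L − 4.0·n = (19.64, 7.095). Then cos ∠LEA = EL·EA / (|EL||EA|), giving 11.04°.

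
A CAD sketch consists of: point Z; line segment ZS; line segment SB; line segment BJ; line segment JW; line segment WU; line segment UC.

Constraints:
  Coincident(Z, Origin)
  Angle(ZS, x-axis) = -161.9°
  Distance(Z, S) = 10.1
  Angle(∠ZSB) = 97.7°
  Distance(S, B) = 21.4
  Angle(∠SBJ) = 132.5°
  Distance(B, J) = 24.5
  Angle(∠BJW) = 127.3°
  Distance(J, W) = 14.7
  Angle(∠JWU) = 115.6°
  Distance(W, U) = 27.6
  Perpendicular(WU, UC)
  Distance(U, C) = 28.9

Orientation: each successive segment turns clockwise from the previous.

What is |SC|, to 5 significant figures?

12.045

Z is at the origin; ZS runs at -161.9° with length 10.1, so S = (-9.6002, -3.1378). ∠ZSB = 97.7° gives SB at 115.80° from the x-axis; with |SB| = 21.4, B = (-18.914, 16.129). ∠SBJ = 132.5° gives BJ at 68.300° from the x-axis; with |BJ| = 24.5, J = (-9.8554, 38.893). ∠BJW = 127.3° gives JW at 15.600° from the x-axis; with |JW| = 14.7, W = (4.3031, 42.846). ∠JWU = 115.6° gives WU at -48.800° from the x-axis; with |WU| = 27.6, U = (22.483, 22.079). WU is perpendicular to UC, so UC runs at -138.80°; with |UC| = 28.9, C = (0.73817, 3.0431). Then |SC| = |C − S| = 12.045.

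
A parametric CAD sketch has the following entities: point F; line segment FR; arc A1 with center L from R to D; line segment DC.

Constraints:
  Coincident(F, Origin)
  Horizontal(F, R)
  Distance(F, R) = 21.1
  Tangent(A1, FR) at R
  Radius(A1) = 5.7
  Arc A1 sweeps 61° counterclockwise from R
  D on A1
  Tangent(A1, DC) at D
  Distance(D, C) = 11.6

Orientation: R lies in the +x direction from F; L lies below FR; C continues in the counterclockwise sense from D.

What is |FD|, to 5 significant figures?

16.380

A1 meets FR tangentially, so LR is at right angles to FR, so L = R + (0, -5.7) = (21.100, -5.7000). On A1, R sits at bearing 90° from L; a 61° counterclockwise sweep puts D at bearing 151°, so D = L + 5.7·(cos 151°, sin 151°) = (16.115, -2.9366). Then |FD| = |D − F| = 16.380.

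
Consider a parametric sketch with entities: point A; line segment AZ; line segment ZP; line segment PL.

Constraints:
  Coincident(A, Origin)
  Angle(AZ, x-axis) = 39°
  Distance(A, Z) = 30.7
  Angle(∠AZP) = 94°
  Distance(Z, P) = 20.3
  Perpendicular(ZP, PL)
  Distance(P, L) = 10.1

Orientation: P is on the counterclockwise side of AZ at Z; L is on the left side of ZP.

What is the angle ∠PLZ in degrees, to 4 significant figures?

63.55°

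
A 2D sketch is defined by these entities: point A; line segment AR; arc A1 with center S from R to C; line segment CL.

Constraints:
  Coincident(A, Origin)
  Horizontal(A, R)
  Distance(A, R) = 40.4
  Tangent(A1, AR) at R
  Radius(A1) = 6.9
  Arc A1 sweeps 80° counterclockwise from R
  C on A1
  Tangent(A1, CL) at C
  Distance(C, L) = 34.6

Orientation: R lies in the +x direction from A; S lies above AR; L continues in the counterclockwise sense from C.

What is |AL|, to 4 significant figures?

66.43

A is at the origin; A and R share the same y with |AR| = 40.4 and R on the +x side, so R = (40.40, 0.000). Since A1 is tangent to AR there, SR ⟂ AR, so S = R + (0, 6.9) = (40.40, 6.900). On A1, R sits at bearing -90° from S; an 80° counterclockwise sweep puts C at bearing -10°, so C = S + 6.9·(cos -10°, sin -10°) = (47.20, 5.702). Tangency of A1 to CL means the radius SC is perpendicular to CL, so CL runs along (−sin -10°, cos -10°); with |CL| = 34.6, L = (53.20, 39.78). Then |AL| = |L − A| = 66.43.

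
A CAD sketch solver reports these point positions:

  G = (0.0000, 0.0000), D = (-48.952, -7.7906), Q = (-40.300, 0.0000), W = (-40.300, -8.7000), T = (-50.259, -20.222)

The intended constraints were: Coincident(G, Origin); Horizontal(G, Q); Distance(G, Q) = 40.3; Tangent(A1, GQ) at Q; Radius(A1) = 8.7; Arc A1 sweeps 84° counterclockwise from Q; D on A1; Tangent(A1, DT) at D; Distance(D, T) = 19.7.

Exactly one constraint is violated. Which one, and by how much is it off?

Distance(D, T) = 19.7 — off by 7.20.

G = (0.00, 0.00) ✓; G.y = 0.00, Q.y = 0.00 ✓; |GQ| = 40.30 ✓; ∠(WQ, QG) = 90.00° ✓; |WQ| = 8.700 ✓; bearing(W→D) − bearing(W→Q) = 84.00° ✓; |WD| = 8.700 ✓; ∠(WD, DT) = 90.00° ✓; |DT| = 12.50 ✗.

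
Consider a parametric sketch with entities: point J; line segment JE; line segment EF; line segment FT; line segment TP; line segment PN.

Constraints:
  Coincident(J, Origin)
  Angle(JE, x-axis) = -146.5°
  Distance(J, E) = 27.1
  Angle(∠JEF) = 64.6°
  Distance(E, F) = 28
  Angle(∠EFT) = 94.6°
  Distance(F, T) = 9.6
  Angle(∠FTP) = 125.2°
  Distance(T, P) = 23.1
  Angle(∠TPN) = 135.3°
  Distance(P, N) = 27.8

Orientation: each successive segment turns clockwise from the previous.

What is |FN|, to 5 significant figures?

49.791

J is at the origin; JE runs at -146.5° with length 27.1, so E = (-22.598, -14.957). ∠JEF = 64.6° gives EF at 98.100° from the x-axis; with |EF| = 28.0, F = (-26.544, 12.763). ∠EFT = 94.6° gives FT at 12.700° from the x-axis; with |FT| = 9.6, T = (-17.178, 14.874). ∠FTP = 125.2° gives TP at -42.100° from the x-axis; with |TP| = 23.1, P = (-0.038767, -0.61316). ∠TPN = 135.3° gives PN at -86.800° from the x-axis; with |PN| = 27.8, N = (1.5131, -28.370). Then |FN| = |N − F| = 49.791.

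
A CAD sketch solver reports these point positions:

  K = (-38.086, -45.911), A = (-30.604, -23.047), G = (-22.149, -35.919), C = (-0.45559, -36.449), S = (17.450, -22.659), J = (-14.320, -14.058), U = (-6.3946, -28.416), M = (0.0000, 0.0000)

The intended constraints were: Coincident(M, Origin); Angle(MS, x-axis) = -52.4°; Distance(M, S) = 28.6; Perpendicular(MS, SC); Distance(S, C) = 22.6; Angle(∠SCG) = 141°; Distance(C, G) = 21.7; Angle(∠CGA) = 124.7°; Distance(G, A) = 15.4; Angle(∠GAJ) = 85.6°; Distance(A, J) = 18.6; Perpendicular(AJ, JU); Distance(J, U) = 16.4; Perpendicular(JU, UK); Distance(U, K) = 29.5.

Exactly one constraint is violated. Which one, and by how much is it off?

Distance(U, K) = 29.5 — off by 6.70.

M = (0.00, 0.00) ✓; MS at -52.40° ✓; |MS| = 28.60 ✓; ∠(MS, SC) = 90.00° ✓; |SC| = 22.60 ✓; ∠SCG = 141.0° ✓; |CG| = 21.70 ✓; ∠CGA = 124.7° ✓; |GA| = 15.40 ✓; ∠GAJ = 85.60° ✓; |AJ| = 18.60 ✓; ∠(AJ, JU) = 90.00° ✓; |JU| = 16.40 ✓; ∠(JU, UK) = 90.00° ✓; |UK| = 36.20 ✗.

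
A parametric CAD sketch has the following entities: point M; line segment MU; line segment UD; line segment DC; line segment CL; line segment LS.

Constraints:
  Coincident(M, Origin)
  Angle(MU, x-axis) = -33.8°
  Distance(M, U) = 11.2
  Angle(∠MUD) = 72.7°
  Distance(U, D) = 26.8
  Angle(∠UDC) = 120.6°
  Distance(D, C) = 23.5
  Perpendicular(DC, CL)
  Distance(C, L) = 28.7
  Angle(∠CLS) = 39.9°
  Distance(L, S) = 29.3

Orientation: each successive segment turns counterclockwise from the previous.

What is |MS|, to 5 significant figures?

20.802

DC is perpendicular to CL, so CL runs at -137.10°; with |CL| = 28.7, L = (-20.102, 17.144). ∠CLS = 39.9° gives LS at 3.0000° from the x-axis; with |LS| = 29.3, S = (9.1576, 18.677). Then |MS| = |S − M| = 20.802.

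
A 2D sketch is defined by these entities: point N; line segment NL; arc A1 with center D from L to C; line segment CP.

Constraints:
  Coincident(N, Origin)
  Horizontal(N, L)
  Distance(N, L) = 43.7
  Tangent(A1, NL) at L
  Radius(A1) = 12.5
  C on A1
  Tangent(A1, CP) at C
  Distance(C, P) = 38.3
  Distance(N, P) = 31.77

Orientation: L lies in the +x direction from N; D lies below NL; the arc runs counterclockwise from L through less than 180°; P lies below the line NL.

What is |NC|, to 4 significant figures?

35.04

Checks: N = (0.00, 0.00) ✓; |DC| = 12.50 ✓; ∠(DC, CP) = 90.00° ✓; |CP| = 38.30 ✓; |NP| = 31.77 ✓.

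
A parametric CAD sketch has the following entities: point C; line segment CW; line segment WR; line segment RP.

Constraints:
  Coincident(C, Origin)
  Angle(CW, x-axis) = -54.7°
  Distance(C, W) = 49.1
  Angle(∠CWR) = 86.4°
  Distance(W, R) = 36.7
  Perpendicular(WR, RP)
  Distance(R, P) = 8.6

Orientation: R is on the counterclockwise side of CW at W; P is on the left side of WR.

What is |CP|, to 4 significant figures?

52.56

C is at the origin; CW runs at -54.7° with length 49.1, so W = 49.1·(cos -54.7°, sin -54.7°) = (28.37, -40.07). ∠CWR = 86.4°, so WR runs at -54.7° + (180° − 86.4°) = 38.90° from the x-axis; with |WR| = 36.7, R = W + 36.7·(cos 38.90°, sin 38.90°) = (56.93, -17.03). WR is perpendicular to RP; with |RP| = 8.6 on the left of WR, P = R + 8.6·(-0.6280, 0.7782) = (51.53, -10.33). Then |CP| = |P − C| = 52.56.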